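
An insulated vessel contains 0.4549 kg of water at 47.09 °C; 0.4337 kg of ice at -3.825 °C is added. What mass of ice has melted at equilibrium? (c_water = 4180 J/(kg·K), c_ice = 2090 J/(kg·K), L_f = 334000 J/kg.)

m_melted ≈ 0.258 kg

Heat available from the water dropping to 0 °C: 0.4549×4180×47.09 = 89541 J.
Of that, 0.4337×2090×3.825 = 3467.1 J goes to bring the ice to 0 °C, leaving 86074 J.
Melting all 0.4337 kg of ice would need 0.4337×334000 = 144856 J.
Since 86074 < 144856 J, not all the ice melts; equilibrium is at 0 °C.
Mass melted = 86074/334000 ≈ 0.2577 kg.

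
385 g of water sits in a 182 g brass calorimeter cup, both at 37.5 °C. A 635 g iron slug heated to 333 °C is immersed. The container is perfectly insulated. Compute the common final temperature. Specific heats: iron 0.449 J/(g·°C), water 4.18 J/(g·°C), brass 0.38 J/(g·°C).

T_f ≈ 80.4 °C

Taking heat into each body as positive, Σ m c ΔT = 0:
635·0.449·(T − 333) + 385·4.18·(T − 37.5) + 182·0.38·(T − 37.5) = 0
1963.6 T = 157886
T = 157886/1963.6 ≈ 80.41 °C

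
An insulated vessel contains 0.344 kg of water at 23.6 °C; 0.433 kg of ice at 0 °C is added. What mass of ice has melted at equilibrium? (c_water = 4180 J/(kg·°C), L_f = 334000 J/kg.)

m_melted ≈ 0.102 kg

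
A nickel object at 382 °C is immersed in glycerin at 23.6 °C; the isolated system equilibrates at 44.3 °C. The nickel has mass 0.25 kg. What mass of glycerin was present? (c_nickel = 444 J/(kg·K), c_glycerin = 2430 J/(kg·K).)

Heat lost by the nickel = heat gained by the glycerin:
0.25×444×(382 − 44.3) = m×2430×(44.3 − 23.6)
50301 m = 37485  ⇒  m ≈ 0.7452 kg

m ≈ 0.745 kg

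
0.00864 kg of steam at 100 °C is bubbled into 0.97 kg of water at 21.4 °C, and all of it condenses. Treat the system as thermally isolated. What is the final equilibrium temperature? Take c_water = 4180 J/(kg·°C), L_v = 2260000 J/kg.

Net heat exchanged in the isolated system is zero:
steam→water at 100 °C releases m L_v = 0.00864×2260000 = 19526
  condensate cools 100→T: 0.00864×4180×(T − 100) = 36.12(T − 100)
  water warms: 0.97×4180×(T − 21.4) = 4054.6(T − 21.4)
4090.7 T = 19526 + 3611.5 + 86768 = 109906
T ≈ 26.87 °C (< 100 °C, so full condensation is consistent).

T_f ≈ 26.9 °C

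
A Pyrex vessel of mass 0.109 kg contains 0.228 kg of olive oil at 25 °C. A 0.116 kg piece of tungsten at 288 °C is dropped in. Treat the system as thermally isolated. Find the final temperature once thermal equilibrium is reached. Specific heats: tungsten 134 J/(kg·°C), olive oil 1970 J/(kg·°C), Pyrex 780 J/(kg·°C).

Heat gained plus heat lost sum to zero:
0.116·134·(T − 288) + 0.228·1970·(T − 25) + 0.109·780·(T − 25) = 0
549.72 T = 17831
T = 17831/549.72 ≈ 32.44 °C

T_f ≈ 32.4 °C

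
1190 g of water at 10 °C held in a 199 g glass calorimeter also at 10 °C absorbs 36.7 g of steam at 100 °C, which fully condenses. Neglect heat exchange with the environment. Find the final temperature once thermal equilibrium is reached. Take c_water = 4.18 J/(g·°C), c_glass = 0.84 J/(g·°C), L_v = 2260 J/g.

T_f ≈ 28.3 °C

Setting the total heat transfer to zero:
latent heat released on condensation: 36.7×2260 = 82942
  condensate cools 100→T: 36.7×4.18×(T − 100) = 153.41(T − 100)
  original water: 4974.2(T − 10)
  glass cup: 199×0.84×(T − 10) = 167.16(T − 10)
5294.8 T = 82942 + 15341 + 51414 = 149696
T ≈ 28.27 °C — below 100 °C, confirming all the steam condensed.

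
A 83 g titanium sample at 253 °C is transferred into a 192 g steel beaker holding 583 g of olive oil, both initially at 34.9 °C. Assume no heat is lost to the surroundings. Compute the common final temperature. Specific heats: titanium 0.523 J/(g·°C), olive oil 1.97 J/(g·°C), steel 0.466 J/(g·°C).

Net heat exchanged in the isolated system is zero:
83×0.523×(T − 253) + 583×1.97×(T − 34.9) + 192×0.466×(T − 34.9) = 0
1281.4 T = 54188
T ≈ 42.29 °C

T_f ≈ 42.3 °C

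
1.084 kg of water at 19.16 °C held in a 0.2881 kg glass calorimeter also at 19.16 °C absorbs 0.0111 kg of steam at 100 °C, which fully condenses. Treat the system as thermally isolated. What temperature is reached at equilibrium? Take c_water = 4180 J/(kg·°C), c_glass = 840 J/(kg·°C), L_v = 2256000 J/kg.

T_f ≈ 25.1 °C

Net heat exchanged in the isolated system is zero:
condense steam: −0.0111×2256000 = −25042
  condensate cools 100→T: 0.0111×4180×(T − 100) = 46.4(T − 100)
  original water: 4531.1(T − 19.16)
  cup: 242(T − 19.16)
4819.5 T = 25042 + 4639.8 + 91453 = 121134
T ≈ 25.13 °C — below 100 °C, confirming all the steam condensed.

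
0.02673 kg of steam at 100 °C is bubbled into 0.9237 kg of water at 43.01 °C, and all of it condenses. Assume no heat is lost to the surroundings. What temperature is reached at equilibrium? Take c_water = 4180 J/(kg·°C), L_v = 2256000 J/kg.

T_f ≈ 59.8 °C

Sum of m c ΔT and latent-heat terms is zero:
steam→water at 100 °C releases m L_v = 0.02673×2256000 = 60303
  condensed water 100 °C→T: 111.73(T − 100)
  original water: 3861.1(T − 43.01)
3972.8 T = 60303 + 11173 + 166064 = 237540
T ≈ 59.79 °C (< 100 °C, so full condensation is consistent).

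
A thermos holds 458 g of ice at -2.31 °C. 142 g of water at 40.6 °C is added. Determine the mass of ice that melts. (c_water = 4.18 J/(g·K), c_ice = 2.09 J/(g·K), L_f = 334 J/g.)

Cooling the water to 0 °C releases 142×4.18×40.6 = 24099 J.
Of that, 458×2.09×2.31 = 2211.2 J goes to bring the ice to 0 °C, leaving 21887 J.
Melting all 458 g of ice would need 458×334 = 152972 J.
That's not enough to melt it all — equilibrium is at 0 °C with ice remaining.
m_melted×334 = 21887  ⇒  m_melted ≈ 65.53 g.

m_melted ≈ 65.5 g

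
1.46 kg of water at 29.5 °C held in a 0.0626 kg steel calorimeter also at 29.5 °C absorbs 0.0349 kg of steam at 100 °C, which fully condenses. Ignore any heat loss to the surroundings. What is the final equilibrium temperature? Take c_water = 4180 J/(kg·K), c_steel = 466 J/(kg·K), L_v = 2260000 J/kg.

T_f ≈ 43.7 °C

Heat gained plus heat lost sum to zero:
condense steam: −0.0349·2260000 = −78874; condensate cools 100→T: 0.0349·4180·(T − 100) = 145.88(T − 100); water warms: 1.46·4180·(T − 29.5) = 6102.8(T − 29.5); steel cup: 0.0626·466·(T − 29.5) = 29.17(T − 29.5)
6277.9 T = 78874 + 14588 + 180893 = 274355
T ≈ 43.70 °C (< 100 °C, so full condensation is consistent).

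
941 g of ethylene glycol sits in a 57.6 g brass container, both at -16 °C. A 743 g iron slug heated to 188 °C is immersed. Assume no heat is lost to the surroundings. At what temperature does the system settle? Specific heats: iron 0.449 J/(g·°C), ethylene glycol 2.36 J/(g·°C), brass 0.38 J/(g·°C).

T_f ≈ 10.4 °C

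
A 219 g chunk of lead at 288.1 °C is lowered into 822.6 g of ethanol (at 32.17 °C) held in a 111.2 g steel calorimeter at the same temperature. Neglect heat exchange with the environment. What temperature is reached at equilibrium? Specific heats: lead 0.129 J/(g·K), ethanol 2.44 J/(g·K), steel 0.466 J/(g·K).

Let T be the final temperature. ΣQ_i = 0:
219*0.129*(T − 288.1) + 822.6*2.44*(T − 32.17) + 111.2*0.466*(T − 32.17) = 0
28.25(T − 288.1) + 2007.1(T − 32.17) + 51.82(T − 32.17) = 0
(28.25 + 2007.1 + 51.82) T = 28.25*288.1 + 2007.1*32.17 + 51.82*32.17
T = 74376/2087.2 ≈ 35.63 °C

T_f ≈ 35.6 °C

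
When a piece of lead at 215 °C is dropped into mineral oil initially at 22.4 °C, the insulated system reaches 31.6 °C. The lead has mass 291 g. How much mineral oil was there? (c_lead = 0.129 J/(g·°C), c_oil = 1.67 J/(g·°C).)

m ≈ 448 g

Heat lost by the lead = heat gained by the oil:
291·0.129·(215 − 31.6) = m·1.67·(31.6 − 22.4)
15.36 m = 6884.7  ⇒  m ≈ 448.1 g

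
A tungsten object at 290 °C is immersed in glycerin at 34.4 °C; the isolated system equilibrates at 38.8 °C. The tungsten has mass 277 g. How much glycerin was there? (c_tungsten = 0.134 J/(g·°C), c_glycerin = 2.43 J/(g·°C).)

m ≈ 872 g

Heat lost by the tungsten = heat gained by the glycerin:
277×0.134×(290 − 38.8) = m×2.43×(38.8 − 34.4)
10.69 m = 9324  ⇒  m ≈ 872.1 g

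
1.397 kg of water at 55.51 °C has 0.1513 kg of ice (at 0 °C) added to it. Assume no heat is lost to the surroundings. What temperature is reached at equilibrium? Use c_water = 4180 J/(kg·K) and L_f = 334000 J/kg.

Conservation of energy gives ΣQ = 0:
latent heat to melt: 0.1513×334000 = 50534; warm the meltwater: 632.43 T; water cools: 1.397×4180×(T − 55.51) = 5839.5(T − 55.51)
6471.9 T = 324148 − 50534 = 273614
T ≈ 42.28 °C. Since T > 0 °C, the all-ice-melts assumption holds.

T_f ≈ 42.3 °C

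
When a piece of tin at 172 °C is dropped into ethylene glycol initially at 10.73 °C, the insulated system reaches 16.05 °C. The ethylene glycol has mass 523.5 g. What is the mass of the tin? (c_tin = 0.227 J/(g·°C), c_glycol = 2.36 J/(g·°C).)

m ≈ 186 g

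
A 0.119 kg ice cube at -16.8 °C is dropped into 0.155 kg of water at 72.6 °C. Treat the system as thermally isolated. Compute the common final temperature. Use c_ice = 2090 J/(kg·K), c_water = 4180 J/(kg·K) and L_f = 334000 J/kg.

Taking heat into each body as positive, Σ m c ΔT = 0:
warm ice to 0 °C: 0.119×2090×(0 − (-16.8)) = 4178.3
  fusion: m_ice L_f = 0.119×334000 = 39746
  meltwater 0→T: 0.119×4180×T = 497.42 T
  water cools: 0.155×4180×(T − 72.6) = 647.9(T − 72.6)
1145.3 T = 47038 − 43924 = 3113.2
T ≈ 2.72 °C — above 0 °C, consistent with complete melting.

T_f ≈ 2.7 °C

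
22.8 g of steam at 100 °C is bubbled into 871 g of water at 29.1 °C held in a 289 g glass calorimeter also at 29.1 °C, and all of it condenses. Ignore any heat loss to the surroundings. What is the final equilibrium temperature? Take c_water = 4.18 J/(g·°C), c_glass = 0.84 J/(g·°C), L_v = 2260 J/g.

Conservation of energy gives ΣQ = 0:
latent heat released on condensation: 22.8·2260 = 51528
  condensed water 100 °C→T: 95.3(T − 100)
  original water: 3640.8(T − 29.1)
  cup: 242.76(T − 29.1)
3978.8 T = 51528 + 9530.4 + 113011 = 174069
T ≈ 43.75 °C (< 100 °C, so full condensation is consistent).

T_f ≈ 43.7 °C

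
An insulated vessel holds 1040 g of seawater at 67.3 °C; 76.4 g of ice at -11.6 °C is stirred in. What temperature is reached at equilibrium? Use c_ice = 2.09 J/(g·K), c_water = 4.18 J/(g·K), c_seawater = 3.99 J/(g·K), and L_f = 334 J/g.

Taking heat into each body as positive, Σ m c ΔT = 0:
warm ice to 0 °C: 76.4·2.09·(0 − (-11.6)) = 1852.2
  melt ice: 76.4·334 = 25518
  warm the meltwater: 319.35 T
  seawater: 4149.6(T − 67.3)
4469 T = 279268 − 27370 = 251898
T ≈ 56.37 °C — above 0 °C, consistent with complete melting.

T_f ≈ 56.4 °C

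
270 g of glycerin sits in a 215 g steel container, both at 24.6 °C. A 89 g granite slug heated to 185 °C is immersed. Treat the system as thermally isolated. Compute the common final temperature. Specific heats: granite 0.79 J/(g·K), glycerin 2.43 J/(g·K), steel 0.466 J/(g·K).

Energy conservation, ΣQ = 0:
89·0.79·(T − 185) + 270·2.43·(T − 24.6) + 215·0.466·(T − 24.6) = 0
70.31(T − 185) + 656.1(T − 24.6) + 100.19(T − 24.6) = 0
(70.31 + 656.1 + 100.19) T = 70.31·185 + 656.1·24.6 + 100.19·24.6
T ≈ 38.24 °C

T_f ≈ 38.2 °C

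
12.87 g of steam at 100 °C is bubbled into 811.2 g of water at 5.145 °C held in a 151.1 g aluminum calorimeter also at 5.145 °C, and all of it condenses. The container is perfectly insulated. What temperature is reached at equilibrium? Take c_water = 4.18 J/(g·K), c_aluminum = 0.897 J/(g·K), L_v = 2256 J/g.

T_f ≈ 14.7 °C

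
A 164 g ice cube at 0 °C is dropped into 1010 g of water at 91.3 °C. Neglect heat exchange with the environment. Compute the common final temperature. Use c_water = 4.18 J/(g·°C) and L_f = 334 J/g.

T_f ≈ 67.4 °C

Conservation of energy gives ΣQ = 0:
melt ice: 164×334 = 54776; warm the meltwater: 685.52 T; water: 4221.8(T − 91.3)
4907.3 T = 385450 − 54776 = 330674
T ≈ 67.38 °C. Since T > 0 °C, the all-ice-melts assumption holds.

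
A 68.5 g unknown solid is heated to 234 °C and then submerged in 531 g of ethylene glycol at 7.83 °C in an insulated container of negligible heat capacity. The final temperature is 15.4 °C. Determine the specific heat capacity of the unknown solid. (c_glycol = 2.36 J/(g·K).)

Conservation of energy gives ΣQ = 0:
68.5×c×(15.4 − 234) + 531×2.36×(15.4 − 7.83) = 0
-14974 c = -9486.4
c = -9486.4/-14974 ≈ 0.6335 J/(g·K)

c ≈ 0.634 J/(g·K)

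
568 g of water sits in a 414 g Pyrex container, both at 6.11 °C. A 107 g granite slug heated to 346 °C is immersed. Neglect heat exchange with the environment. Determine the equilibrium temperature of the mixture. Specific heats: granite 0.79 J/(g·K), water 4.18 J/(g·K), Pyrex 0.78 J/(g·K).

T_f ≈ 16.4 °C

Net heat exchanged in the isolated system is zero:
107×0.79×(T − 346) + 568×4.18×(T − 6.11) + 414×0.78×(T − 6.11) = 0
84.53(T − 346) + 2374.2(T − 6.11) + 322.92(T − 6.11) = 0
(84.53 + 2374.2 + 322.92) T = 84.53×346 + 2374.2×6.11 + 322.92×6.11
T = 45727/2781.7 ≈ 16.44 °C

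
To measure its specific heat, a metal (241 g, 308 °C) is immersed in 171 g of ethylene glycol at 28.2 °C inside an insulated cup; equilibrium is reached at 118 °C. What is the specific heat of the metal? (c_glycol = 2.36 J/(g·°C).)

c ≈ 0.791 J/(g·°C)

Heat lost by the metal = heat gained by the glycol:
241·c·(308 − 118) = 171·2.36·(118 − 28.2)
45790 c = 36240  ⇒  c ≈ 0.7914 J/(g·°C)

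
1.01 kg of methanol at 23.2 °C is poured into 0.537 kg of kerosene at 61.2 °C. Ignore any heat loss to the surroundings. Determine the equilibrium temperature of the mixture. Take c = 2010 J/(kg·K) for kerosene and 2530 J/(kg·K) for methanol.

T_f ≈ 34.5 °C

Heat gained plus heat lost sum to zero:
0.537×2010×(T − 61.2) + 1.01×2530×(T − 23.2) = 0
(1079.4 + 2555.3) T = 1079.4×61.2 + 2555.3×23.2
T = 125340 / 3634.7 = 34.5 °C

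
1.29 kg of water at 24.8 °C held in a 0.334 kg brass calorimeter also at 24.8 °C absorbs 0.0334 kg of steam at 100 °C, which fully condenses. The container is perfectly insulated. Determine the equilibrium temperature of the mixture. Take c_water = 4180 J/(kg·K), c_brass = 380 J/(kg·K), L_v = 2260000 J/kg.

T_f ≈ 40.0 °C

Sum of m c ΔT and latent-heat terms is zero:
steam→water at 100 °C releases m L_v = 0.0334×2260000 = 75484
  condensate cools 100→T: 0.0334×4180×(T − 100) = 139.61(T − 100)
  original water: 5392.2(T − 24.8)
  cup: 126.92(T − 24.8)
5658.7 T = 75484 + 13961 + 136874 = 226319
T ≈ 39.99 °C — below 100 °C, confirming all the steam condensed.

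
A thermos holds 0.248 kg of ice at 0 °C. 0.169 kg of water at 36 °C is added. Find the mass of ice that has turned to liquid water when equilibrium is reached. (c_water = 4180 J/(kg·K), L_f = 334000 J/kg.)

m_melted ≈ 0.0761 kg

Cooling the water to 0 °C releases 0.169×4180×36 = 25431 J.
Melting all 0.248 kg of ice would need 0.248×334000 = 82832 J.
25431 J < 82832 J, so only part of the ice melts and the system sits at 0 °C.
m_melt = 25431 / L_f = 0.07614 kg.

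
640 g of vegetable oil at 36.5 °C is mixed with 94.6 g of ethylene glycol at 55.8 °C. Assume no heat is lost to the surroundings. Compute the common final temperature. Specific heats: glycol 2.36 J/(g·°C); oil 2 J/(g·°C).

T_f is the heat-capacity-weighted average of the initial temperatures:
T_f = (223.26·55.8 + 1280·36.5) / (223.26 + 1280)
    = 59178 / 1503.3 ≈ 39.37 °C

T_f ≈ 39.4 °C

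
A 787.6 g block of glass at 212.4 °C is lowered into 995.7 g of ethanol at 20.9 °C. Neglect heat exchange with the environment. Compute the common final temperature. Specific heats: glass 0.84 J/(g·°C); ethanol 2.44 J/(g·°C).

T_f ≈ 61.9 °C

Conservation of energy gives ΣQ = 0:
787.6*0.84*(T − 212.4) + 995.7*2.44*(T − 20.9) = 0
(661.58 + 2429.5) T = 661.58*212.4 + 2429.5*20.9
T = 191297/3091.1 ≈ 61.89 °C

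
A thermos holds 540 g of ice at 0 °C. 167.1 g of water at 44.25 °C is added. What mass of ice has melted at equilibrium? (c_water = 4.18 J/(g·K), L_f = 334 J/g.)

Heat available from the water dropping to 0 °C: 167.1×4.18×44.25 = 30908 J.
To melt every bit of ice: 540×334 = 180360 J.
30908 J < 180360 J, so only part of the ice melts and the system sits at 0 °C.
Mass melted = 30908/334 ≈ 92.54 g.

m_melted ≈ 92.5 g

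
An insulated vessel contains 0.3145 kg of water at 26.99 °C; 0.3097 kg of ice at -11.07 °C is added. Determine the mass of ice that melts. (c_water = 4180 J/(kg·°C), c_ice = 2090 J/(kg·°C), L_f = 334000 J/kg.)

m_melted ≈ 0.0848 kg

Water can give up m c ΔT = 0.3145·4180·26.99 = 35481 J before reaching 0 °C.
Of that, 0.3097·2090·11.07 = 7165.3 J goes to bring the ice to 0 °C, leaving 28316 J.
Fully melting the ice requires m_ice L_f = 0.3097·334000 = 103440 J.
28316 J < 103440 J, so only part of the ice melts and the system sits at 0 °C.
m_melt = 28316 / L_f = 0.08478 kg.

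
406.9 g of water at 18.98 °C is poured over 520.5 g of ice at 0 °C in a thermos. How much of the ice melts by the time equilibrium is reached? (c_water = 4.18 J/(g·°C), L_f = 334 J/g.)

m_melted ≈ 96.7 g

Cooling the water to 0 °C releases 406.9×4.18×18.98 = 32282 J.
Melting all 520.5 g of ice would need 520.5×334 = 173847 J.
32282 J < 173847 J, so only part of the ice melts and the system sits at 0 °C.
Mass melted = 32282/334 ≈ 96.65 g.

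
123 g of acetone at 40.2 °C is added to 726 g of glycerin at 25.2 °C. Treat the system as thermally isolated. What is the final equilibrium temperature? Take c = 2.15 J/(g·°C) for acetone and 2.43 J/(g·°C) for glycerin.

T_f ≈ 27.2 °C

T_f = Σ m_i c_i T_i / Σ m_i c_i:
T_f = (264.45×40.2 + 1764.2×25.2) / (264.45 + 1764.2)
    = 55088 / 2028.6 ≈ 27.16 °C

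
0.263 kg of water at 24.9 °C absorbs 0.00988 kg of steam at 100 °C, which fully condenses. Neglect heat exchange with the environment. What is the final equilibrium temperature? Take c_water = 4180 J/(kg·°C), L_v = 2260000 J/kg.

Net heat exchanged in the isolated system is zero:
latent heat released on condensation: 0.00988×2260000 = 22329; condensate cools 100→T: 0.00988×4180×(T − 100) = 41.3(T − 100); original water: 1099.3(T − 24.9)
1140.6 T = 22329 + 4129.8 + 27374 = 53832
T ≈ 47.19 °C — below 100 °C, confirming all the steam condensed.

T_f ≈ 47.2 °C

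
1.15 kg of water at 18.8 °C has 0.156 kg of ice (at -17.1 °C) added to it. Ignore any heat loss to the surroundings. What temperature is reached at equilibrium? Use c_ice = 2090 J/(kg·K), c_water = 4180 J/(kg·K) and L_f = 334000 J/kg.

Heat gained plus heat lost sum to zero:
ice -17.1→0 °C: 0.156·2090·17.1 = 5575.3; melt ice: 0.156·334000 = 52104; meltwater 0→T: 0.156·4180·T = 652.08 T; water: 4807(T − 18.8)
5459.1 T = 90372 − 57679 = 32692
T ≈ 5.99 °C (positive, so assuming full melt was valid).

T_f ≈ 6.0 °C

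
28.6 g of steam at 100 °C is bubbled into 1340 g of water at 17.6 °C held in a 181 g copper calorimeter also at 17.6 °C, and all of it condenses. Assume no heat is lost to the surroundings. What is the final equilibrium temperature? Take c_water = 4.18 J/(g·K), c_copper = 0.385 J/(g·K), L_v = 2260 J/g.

T_f ≈ 30.5 °C

Energy balance with sensible and latent terms:
latent heat released on condensation: 28.6×2260 = 64636; condensate cools 100→T: 28.6×4.18×(T − 100) = 119.55(T − 100); original water: 5601.2(T − 17.6); copper cup: 181×0.385×(T − 17.6) = 69.69(T − 17.6)
5790.4 T = 64636 + 11955 + 99808 = 176398
T ≈ 30.46 °C, under the boiling point, so the assumption holds.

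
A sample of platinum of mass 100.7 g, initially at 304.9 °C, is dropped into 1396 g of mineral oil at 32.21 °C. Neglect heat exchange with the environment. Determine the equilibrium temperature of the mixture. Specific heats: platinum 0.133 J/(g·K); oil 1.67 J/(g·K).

T_f ≈ 33.8 °C

Heat gained plus heat lost sum to zero:
100.7×0.133×(T − 304.9) + 1396×1.67×(T − 32.21) = 0
2344.7 T = 79175
T ≈ 33.77 °C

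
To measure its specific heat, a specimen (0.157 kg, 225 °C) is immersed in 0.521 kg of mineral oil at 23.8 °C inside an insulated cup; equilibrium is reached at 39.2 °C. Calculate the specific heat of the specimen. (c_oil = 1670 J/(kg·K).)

c ≈ 459 J/(kg·K)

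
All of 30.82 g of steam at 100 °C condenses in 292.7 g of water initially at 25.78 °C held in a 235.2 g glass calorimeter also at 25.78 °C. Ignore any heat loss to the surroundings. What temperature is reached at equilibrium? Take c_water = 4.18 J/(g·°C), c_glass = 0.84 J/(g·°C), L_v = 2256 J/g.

Conservation of energy gives ΣQ = 0:
steam→water at 100 °C releases m L_v = 30.82×2256 = 69530; condensed water 100 °C→T: 128.83(T − 100); original water: 1223.5(T − 25.78); glass cup: 235.2×0.84×(T − 25.78) = 197.57(T − 25.78)
1549.9 T = 69530 + 12883 + 36635 = 119047
T ≈ 76.81 °C, under the boiling point, so the assumption holds.

T_f ≈ 76.8 °C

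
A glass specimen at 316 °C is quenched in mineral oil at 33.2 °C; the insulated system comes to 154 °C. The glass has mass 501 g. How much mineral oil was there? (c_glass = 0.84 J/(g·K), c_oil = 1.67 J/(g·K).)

m ≈ 338 g

|Q_glass| = |Q_oil|:
501×0.84×(316 − 154) = m×1.67×(154 − 33.2)
201.74 m = 68176  ⇒  m ≈ 337.9 g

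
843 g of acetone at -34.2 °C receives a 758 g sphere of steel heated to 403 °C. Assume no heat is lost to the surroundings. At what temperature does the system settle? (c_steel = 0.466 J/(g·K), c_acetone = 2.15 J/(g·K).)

T_f ≈ 37.1 °C

Setting the total heat transfer to zero:
758·0.466·(T − 403) + 843·2.15·(T − (-34.2)) = 0
(353.23 + 1812.4) T = 353.23·403 + 1812.4·(-34.2)
T = 80365 / 2165.7 = 37.1 °C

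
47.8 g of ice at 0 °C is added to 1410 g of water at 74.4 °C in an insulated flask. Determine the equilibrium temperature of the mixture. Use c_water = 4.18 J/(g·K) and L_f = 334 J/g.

T_f ≈ 69.3 °C

Heat gained plus heat lost sum to zero:
latent heat to melt: 47.8×334 = 15965; warm the meltwater: 199.8 T; water: 5893.8(T − 74.4)
6093.6 T = 438499 − 15965 = 422534
T ≈ 69.34 °C — above 0 °C, consistent with complete melting.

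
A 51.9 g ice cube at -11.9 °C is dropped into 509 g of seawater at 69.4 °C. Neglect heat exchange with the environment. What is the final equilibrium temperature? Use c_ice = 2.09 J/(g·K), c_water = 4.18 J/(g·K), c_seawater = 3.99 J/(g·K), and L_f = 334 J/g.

T_f ≈ 54.4 °C

Conservation of energy gives ΣQ = 0:
ice -11.9→0 °C: 51.9·2.09·11.9 = 1290.8; latent heat to melt: 51.9·334 = 17335; warm the meltwater: 216.94 T; seawater cools: 509·3.99·(T − 69.4) = 2030.9(T − 69.4)
2247.9 T = 140945 − 18625 = 122320
T ≈ 54.42 °C (positive, so assuming full melt was valid).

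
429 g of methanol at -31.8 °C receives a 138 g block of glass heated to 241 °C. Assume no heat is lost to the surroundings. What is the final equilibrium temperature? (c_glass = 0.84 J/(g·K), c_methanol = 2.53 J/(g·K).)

T_f ≈ -5.5 °C

Conservation of energy gives ΣQ = 0:
138·0.84·(T − 241) + 429·2.53·(T − (-31.8)) = 0
115.92(T − 241) + 1085.4(T − (-31.8)) = 0
(115.92 + 1085.4) T = 115.92·241 + 1085.4·(-31.8)
T ≈ -5.48 °C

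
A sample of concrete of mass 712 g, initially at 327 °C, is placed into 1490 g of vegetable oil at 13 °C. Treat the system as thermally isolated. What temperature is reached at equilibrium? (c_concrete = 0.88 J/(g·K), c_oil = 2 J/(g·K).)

T_f ≈ 67.6 °C

Energy conservation, ΣQ = 0:
712·0.88·(T − 327) + 1490·2·(T − 13) = 0
(626.56 + 2980) T = 626.56·327 + 2980·13
T ≈ 67.55 °C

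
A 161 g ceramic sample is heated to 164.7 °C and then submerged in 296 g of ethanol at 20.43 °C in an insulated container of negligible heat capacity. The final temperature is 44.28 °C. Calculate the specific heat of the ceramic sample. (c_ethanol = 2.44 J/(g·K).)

c ≈ 0.888 J/(g·K)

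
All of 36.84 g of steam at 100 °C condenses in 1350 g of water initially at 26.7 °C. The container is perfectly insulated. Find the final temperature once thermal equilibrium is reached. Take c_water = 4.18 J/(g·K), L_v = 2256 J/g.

T_f ≈ 43.0 °C

Taking heat into each body as positive, Σ m c ΔT = 0:
condense steam: −36.84×2256 = −83111
  condensed water 100 °C→T: 153.99(T − 100)
  original water: 5643(T − 26.7)
5797 T = 83111 + 15399 + 150668 = 249178
T ≈ 42.98 °C, under the boiling point, so the assumption holds.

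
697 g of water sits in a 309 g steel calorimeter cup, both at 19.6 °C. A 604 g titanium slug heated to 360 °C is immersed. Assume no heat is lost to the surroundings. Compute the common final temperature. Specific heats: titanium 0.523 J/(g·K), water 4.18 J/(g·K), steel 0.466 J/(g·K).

Heat gained plus heat lost sum to zero:
604×0.523×(T − 360) + 697×4.18×(T − 19.6) + 309×0.466×(T − 19.6) = 0
315.89(T − 360) + 2913.5(T − 19.6) + 143.99(T − 19.6) = 0
(315.89 + 2913.5 + 143.99) T = 315.89×360 + 2913.5×19.6 + 143.99×19.6
T ≈ 51.48 °C

T_f ≈ 51.5 °C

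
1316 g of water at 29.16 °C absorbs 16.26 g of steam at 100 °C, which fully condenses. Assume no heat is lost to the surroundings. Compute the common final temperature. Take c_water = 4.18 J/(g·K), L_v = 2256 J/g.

T_f ≈ 36.6 °C

Setting the total heat transfer to zero:
steam→water at 100 °C releases m L_v = 16.26×2256 = 36683
  condensed water 100 °C→T: 67.97(T − 100)
  water warms: 1316×4.18×(T − 29.16) = 5500.9(T − 29.16)
5568.8 T = 36683 + 6796.7 + 160406 = 203885
T ≈ 36.61 °C (< 100 °C, so full condensation is consistent).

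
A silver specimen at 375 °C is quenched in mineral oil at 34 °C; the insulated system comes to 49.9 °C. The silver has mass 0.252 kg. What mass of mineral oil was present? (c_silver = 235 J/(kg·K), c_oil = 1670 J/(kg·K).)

Heat gained plus heat lost sum to zero:
0.252·235·(49.9 − 375) + m·1670·(49.9 − 34) = 0
26553 m = 19252
m = 19252/26553 ≈ 0.7251 kg

m ≈ 0.725 kg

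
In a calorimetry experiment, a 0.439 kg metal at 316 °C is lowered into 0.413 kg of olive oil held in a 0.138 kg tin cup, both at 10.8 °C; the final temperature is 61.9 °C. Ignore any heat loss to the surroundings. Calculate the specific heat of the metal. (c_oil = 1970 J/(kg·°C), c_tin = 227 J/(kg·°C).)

c ≈ 387 J/(kg·°C)

Net heat exchanged in the isolated system is zero:
0.439×c×(61.9 − 316) + 0.413×1970×(61.9 − 10.8) + 0.138×227×(61.9 − 10.8) = 0
-111.55 c = -43176
c = -43176/-111.55 ≈ 387.1 J/(kg·°C)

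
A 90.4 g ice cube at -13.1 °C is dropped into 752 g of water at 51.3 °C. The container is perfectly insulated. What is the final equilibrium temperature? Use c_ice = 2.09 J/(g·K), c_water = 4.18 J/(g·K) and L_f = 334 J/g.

Energy balance with sensible and latent terms:
warm ice to 0 °C: 90.4·2.09·(0 − (-13.1)) = 2475.1
  latent heat to melt: 90.4·334 = 30194
  meltwater 0→T: 90.4·4.18·T = 377.87 T
  water cools: 752·4.18·(T − 51.3) = 3143.4(T − 51.3)
3521.2 T = 161254 − 32669 = 128586
T ≈ 36.52 °C (positive, so assuming full melt was valid).

T_f ≈ 36.5 °C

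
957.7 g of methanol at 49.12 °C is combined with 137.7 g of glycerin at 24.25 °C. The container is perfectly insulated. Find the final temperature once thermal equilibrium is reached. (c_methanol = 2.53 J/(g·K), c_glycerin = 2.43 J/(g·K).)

Heat gained plus heat lost sum to zero:
957.7*2.53*(T − 49.12) + 137.7*2.43*(T − 24.25) = 0
(2423 + 334.61) T = 2423*49.12 + 334.61*24.25
T ≈ 46.10 °C

T_f ≈ 46.1 °C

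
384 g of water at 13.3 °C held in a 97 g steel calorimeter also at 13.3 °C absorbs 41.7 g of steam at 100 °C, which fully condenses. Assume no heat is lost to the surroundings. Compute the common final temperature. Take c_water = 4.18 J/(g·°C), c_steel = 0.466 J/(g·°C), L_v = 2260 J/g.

T_f ≈ 73.2 °C

Setting the total heat transfer to zero:
condense steam: −41.7×2260 = −94242; condensed water 100 °C→T: 174.31(T − 100); water warms: 384×4.18×(T − 13.3) = 1605.1(T − 13.3); steel cup: 97×0.466×(T − 13.3) = 45.2(T − 13.3)
1824.6 T = 94242 + 17431 + 21949 = 133622
T ≈ 73.23 °C, under the boiling point, so the assumption holds.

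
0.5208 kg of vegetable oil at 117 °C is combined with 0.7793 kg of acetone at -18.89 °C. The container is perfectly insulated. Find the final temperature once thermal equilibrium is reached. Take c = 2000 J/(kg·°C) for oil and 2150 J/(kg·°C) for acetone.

Net heat exchanged in the isolated system is zero:
0.5208×2000×(T − 117) + 0.7793×2150×(T − (-18.89)) = 0
1041.6(T − 117) + 1675.5(T − (-18.89)) = 0
2717.1 T = 90217
T ≈ 33.20 °C

T_f ≈ 33.2 °C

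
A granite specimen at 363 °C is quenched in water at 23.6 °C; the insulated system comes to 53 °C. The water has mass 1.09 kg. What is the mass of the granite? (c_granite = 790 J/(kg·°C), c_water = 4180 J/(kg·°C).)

m ≈ 0.547 kg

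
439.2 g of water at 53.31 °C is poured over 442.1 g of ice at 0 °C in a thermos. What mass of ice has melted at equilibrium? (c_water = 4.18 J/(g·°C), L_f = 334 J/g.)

m_melted ≈ 293 g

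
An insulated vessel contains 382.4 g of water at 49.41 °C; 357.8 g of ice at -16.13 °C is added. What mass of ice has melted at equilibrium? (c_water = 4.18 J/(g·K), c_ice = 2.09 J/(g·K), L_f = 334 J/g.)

m_melted ≈ 200 g

Heat available from the water dropping to 0 °C: 382.4×4.18×49.41 = 78979 J.
Warming the ice to 0 °C takes 357.8×2.09×16.13 = 12062 J, leaving 66916 J for melting.
Fully melting the ice requires m_ice L_f = 357.8×334 = 119505 J.
That's not enough to melt it all — equilibrium is at 0 °C with ice remaining.
Mass melted = 66916/334 ≈ 200.3 g.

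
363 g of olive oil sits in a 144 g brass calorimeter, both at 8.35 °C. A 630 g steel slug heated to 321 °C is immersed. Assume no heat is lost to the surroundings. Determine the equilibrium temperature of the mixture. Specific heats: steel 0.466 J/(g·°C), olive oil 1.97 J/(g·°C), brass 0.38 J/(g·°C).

T_f ≈ 94.7 °C

Setting the total heat transfer to zero:
630·0.466·(T − 321) + 363·1.97·(T − 8.35) + 144·0.38·(T − 8.35) = 0
1063.4 T = 100667
T = 100667/1063.4 ≈ 94.66 °C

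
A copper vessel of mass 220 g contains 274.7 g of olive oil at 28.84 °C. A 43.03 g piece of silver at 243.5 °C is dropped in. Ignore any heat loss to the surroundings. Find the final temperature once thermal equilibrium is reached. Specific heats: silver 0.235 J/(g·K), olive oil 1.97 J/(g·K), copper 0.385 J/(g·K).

Setting the total heat transfer to zero:
43.03·0.235·(T − 243.5) + 274.7·1.97·(T − 28.84) + 220·0.385·(T − 28.84) = 0
(10.11 + 541.16 + 84.7) T = 10.11·243.5 + 541.16·28.84 + 84.7·28.84
T ≈ 32.25 °C

T_f ≈ 32.3 °C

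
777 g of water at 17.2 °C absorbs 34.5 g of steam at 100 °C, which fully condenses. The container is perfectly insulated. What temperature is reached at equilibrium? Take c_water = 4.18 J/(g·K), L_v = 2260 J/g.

T_f ≈ 43.7 °C

Energy conservation, ΣQ = 0:
steam→water at 100 °C releases m L_v = 34.5×2260 = 77970; condensate cools 100→T: 34.5×4.18×(T − 100) = 144.21(T − 100); water warms: 777×4.18×(T − 17.2) = 3247.9(T − 17.2)
3392.1 T = 77970 + 14421 + 55863 = 148254
T ≈ 43.71 °C (< 100 °C, so full condensation is consistent).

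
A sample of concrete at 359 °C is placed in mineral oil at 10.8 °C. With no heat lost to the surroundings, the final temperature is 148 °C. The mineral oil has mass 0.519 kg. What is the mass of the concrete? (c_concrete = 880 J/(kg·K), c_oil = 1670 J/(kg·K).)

Heat lost by the concrete = heat gained by the oil:
m×880×(359 − 148) = 0.519×1670×(148 − 10.8)
185680 m = 118915  ⇒  m ≈ 0.6404 kg

m ≈ 0.64 kg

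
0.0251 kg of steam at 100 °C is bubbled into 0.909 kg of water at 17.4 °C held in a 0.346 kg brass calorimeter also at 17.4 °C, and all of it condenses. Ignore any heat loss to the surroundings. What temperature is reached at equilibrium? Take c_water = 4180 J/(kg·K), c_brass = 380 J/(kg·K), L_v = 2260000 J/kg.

Let T be the final temperature. ΣQ_i = 0:
latent heat released on condensation: 0.0251·2260000 = 56726
  condensate cools 100→T: 0.0251·4180·(T − 100) = 104.92(T − 100)
  water warms: 0.909·4180·(T − 17.4) = 3799.6(T − 17.4)
  cup: 131.48(T − 17.4)
4036 T = 56726 + 10492 + 68401 = 135619
T ≈ 33.60 °C — below 100 °C, confirming all the steam condensed.

T_f ≈ 33.6 °C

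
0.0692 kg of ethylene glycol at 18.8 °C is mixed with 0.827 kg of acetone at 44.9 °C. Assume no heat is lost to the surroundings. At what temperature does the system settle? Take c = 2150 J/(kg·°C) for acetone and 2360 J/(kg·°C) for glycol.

Setting the total heat transfer to zero:
0.827*2150*(T − 44.9) + 0.0692*2360*(T − 18.8) = 0
1778(T − 44.9) + 163.31(T − 18.8) = 0
1941.4 T = 82905
T = 82905 / 1941.4 = 42.7 °C

T_f ≈ 42.7 °C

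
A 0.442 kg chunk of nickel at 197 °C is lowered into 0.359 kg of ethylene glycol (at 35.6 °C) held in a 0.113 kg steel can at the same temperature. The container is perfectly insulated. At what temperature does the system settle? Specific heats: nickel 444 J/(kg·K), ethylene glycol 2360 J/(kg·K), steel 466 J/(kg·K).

Conservation of energy gives ΣQ = 0:
0.442×444×(T − 197) + 0.359×2360×(T − 35.6) + 0.113×466×(T − 35.6) = 0
(196.25 + 847.24 + 52.66) T = 196.25×197 + 847.24×35.6 + 52.66×35.6
T = 70697 / 1096.1 = 64.5 °C

T_f ≈ 64.5 °C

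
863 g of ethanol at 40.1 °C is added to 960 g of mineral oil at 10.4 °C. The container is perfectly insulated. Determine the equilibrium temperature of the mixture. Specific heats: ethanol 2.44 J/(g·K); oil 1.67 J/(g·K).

T_f is the heat-capacity-weighted average of the initial temperatures:
T_f = (2105.7·40.1 + 1603.2·10.4) / (2105.7 + 1603.2)
    = 101113 / 3708.9 ≈ 27.26 °C

T_f ≈ 27.3 °C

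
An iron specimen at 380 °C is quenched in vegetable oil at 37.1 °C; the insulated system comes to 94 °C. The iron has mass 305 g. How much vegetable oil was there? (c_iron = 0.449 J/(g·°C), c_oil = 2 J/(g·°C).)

m ≈ 344 g

Heat lost by the iron = heat gained by the oil:
305×0.449×(380 − 94) = m×2×(94 − 37.1)
113.8 m = 39166  ⇒  m ≈ 344.2 g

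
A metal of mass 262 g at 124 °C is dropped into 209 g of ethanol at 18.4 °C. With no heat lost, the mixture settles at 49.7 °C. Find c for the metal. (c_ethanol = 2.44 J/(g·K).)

Heat lost by the metal = heat gained by the ethanol:
262×c×(124 − 49.7) = 209×2.44×(49.7 − 18.4)
19467 c = 15962  ⇒  c ≈ 0.82 J/(g·K)

c ≈ 0.82 J/(g·K)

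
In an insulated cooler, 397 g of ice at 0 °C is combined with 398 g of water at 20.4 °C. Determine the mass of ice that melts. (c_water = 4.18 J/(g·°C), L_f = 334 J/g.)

m_melted ≈ 102 g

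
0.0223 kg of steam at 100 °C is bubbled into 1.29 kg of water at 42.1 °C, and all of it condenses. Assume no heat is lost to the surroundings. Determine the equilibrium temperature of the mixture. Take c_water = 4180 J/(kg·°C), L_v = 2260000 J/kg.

T_f ≈ 52.3 °C

Taking heat into each body as positive, Σ m c ΔT = 0:
condense steam: −0.0223·2260000 = −50398; condensed water 100 °C→T: 93.21(T − 100); water warms: 1.29·4180·(T − 42.1) = 5392.2(T − 42.1)
5485.4 T = 50398 + 9321.4 + 227012 = 286731
T ≈ 52.27 °C, under the boiling point, so the assumption holds.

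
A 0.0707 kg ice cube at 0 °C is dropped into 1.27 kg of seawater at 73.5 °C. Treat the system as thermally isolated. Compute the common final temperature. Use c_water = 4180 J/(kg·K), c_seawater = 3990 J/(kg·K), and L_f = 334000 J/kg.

T_f ≈ 65.0 °C

Taking heat into each body as positive, Σ m c ΔT = 0:
melt ice: 0.0707×334000 = 23614; warm the meltwater: 295.53 T; seawater: 5067.3(T − 73.5)
5362.8 T = 372447 − 23614 = 348833
T ≈ 65.05 °C. Since T > 0 °C, the all-ice-melts assumption holds.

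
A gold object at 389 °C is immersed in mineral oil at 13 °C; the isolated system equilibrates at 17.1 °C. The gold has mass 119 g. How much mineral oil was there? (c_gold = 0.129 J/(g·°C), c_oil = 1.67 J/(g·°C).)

Heat lost by the gold = heat gained by the oil:
119·0.129·(389 − 17.1) = m·1.67·(17.1 − 13)
6.847 m = 5709  ⇒  m ≈ 833.8 g

m ≈ 834 g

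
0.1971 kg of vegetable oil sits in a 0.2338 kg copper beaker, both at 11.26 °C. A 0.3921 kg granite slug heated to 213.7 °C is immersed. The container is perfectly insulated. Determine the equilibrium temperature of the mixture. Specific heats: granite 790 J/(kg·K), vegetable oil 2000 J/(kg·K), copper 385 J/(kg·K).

T_f ≈ 90.2 °C

Energy conservation, ΣQ = 0:
0.3921*790*(T − 213.7) + 0.1971*2000*(T − 11.26) + 0.2338*385*(T − 11.26) = 0
309.76(T − 213.7) + 394.2(T − 11.26) + 90.01(T − 11.26) = 0
(309.76 + 394.2 + 90.01) T = 309.76*213.7 + 394.2*11.26 + 90.01*11.26
T ≈ 90.24 °C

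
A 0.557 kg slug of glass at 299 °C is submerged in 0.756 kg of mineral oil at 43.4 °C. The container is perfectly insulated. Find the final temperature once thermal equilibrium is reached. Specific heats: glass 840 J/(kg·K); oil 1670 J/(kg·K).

Net heat exchanged in the isolated system is zero:
0.557*840*(T − 299) + 0.756*1670*(T − 43.4) = 0
467.88(T − 299) + 1262.5(T − 43.4) = 0
1730.4 T = 194689
T ≈ 112.51 °C

T_f ≈ 112.5 °C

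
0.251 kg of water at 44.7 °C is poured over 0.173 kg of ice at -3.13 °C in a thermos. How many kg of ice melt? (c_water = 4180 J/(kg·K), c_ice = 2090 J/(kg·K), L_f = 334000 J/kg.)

Heat available from the water dropping to 0 °C: 0.251·4180·44.7 = 46898 J.
Of that, 0.173·2090·3.13 = 1131.7 J goes to bring the ice to 0 °C, leaving 45767 J.
Melting all 0.173 kg of ice would need 0.173·334000 = 57782 J.
That's not enough to melt it all — equilibrium is at 0 °C with ice remaining.
m_melted·334000 = 45767  ⇒  m_melted ≈ 0.137 kg.

m_melted ≈ 0.137 kg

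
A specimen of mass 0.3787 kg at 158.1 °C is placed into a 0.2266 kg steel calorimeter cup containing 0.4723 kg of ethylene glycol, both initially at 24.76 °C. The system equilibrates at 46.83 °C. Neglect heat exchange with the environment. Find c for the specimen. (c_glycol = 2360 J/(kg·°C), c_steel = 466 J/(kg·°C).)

Let T be the final temperature. ΣQ_i = 0:
0.3787·c·(46.83 − 158.1) + 0.4723·2360·(46.83 − 24.76) + 0.2266·466·(46.83 − 24.76) = 0
-42.14 c = -26930
c = -26930/-42.14 ≈ 639.1 J/(kg·°C)

c ≈ 639 J/(kg·°C)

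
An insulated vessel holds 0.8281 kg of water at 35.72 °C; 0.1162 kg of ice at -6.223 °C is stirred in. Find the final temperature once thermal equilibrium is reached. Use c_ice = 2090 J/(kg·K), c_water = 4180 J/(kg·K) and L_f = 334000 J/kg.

T_f ≈ 21.1 °C

Heat gained plus heat lost sum to zero:
warm ice to 0 °C: 0.1162·2090·(0 − (-6.223)) = 1511.3
  melt ice: 0.1162·334000 = 38811
  warm the meltwater: 485.72 T
  water: 3461.5(T − 35.72)
3947.2 T = 123643 − 40322 = 83321
T ≈ 21.11 °C — above 0 °C, consistent with complete melting.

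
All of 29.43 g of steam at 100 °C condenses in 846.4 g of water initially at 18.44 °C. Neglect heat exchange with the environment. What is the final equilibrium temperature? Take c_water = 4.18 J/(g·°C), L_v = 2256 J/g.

T_f ≈ 39.3 °C

Net heat exchanged in the isolated system is zero:
steam→water at 100 °C releases m L_v = 29.43·2256 = 66394; condensate cools 100→T: 29.43·4.18·(T − 100) = 123.02(T − 100); original water: 3538(T − 18.44)
3661 T = 66394 + 12302 + 65240 = 143936
T ≈ 39.32 °C (< 100 °C, so full condensation is consistent).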